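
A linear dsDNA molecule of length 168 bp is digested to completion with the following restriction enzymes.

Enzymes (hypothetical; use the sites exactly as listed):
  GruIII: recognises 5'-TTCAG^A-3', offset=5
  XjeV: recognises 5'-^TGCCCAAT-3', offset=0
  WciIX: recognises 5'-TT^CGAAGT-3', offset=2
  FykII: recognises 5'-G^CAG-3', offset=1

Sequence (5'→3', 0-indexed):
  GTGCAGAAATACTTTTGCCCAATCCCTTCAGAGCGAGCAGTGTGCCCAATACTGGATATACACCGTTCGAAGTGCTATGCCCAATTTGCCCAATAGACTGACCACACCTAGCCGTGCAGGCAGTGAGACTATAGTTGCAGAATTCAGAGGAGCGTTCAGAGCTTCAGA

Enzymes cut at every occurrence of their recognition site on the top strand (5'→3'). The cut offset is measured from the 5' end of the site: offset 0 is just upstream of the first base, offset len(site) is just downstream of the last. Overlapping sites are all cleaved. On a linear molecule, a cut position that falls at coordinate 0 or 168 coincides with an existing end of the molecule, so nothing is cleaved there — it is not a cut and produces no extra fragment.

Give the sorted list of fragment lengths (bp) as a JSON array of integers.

[1,3,4,5,6,8,9,10,10,12,12,16,17,25,30]

Scan for sites:
  GruIII (TTCAGA, off=5): starts [26, 142, 154, 162] → cuts [31, 147, 159, 167]
  XjeV (TGCCCAAT, off=0): starts [15, 42, 77, 86] → cuts [15, 42, 77, 86]
  WciIX (TTCGAAGT, off=2): starts [65] → cuts [67]
  FykII (GCAG, off=1): starts [2, 36, 115, 119, 136] → cuts [3, 37, 116, 120, 137]

All cut coordinates (distinct, sorted): [3, 15, 31, 37, 42, 67, 77, 86, 116, 120, 137, 147, 159, 167]

Fragments:
  [0,3): 3 bp
  [3,15): 12 bp
  [15,31): 16 bp
  [31,37): 6 bp
  [37,42): 5 bp
  [42,67): 25 bp
  [67,77): 10 bp
  [77,86): 9 bp
  [86,116): 30 bp
  [116,120): 4 bp
  [120,137): 17 bp
  [137,147): 10 bp
  [147,159): 12 bp
  [159,167): 8 bp
  [167,168): 1 bp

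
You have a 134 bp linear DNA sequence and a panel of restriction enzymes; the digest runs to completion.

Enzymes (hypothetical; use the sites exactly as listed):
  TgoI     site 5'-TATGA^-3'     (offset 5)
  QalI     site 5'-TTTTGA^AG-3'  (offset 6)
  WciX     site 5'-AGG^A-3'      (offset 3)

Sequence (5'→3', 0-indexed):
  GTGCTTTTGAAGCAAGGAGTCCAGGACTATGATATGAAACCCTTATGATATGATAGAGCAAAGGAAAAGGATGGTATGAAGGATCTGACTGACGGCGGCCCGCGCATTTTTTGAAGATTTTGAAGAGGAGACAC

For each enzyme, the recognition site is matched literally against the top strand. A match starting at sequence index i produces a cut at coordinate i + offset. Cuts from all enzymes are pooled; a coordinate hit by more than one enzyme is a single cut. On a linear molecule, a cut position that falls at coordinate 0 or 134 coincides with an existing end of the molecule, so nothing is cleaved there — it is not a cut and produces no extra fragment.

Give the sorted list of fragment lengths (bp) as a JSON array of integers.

Per-enzyme occurrences:
  TgoI (TATGA, off=5): starts [27, 32, 43, 48, 74] → cuts [32, 37, 48, 53, 79]
  QalI (TTTTGAAG, off=6): starts [4, 108, 117] → cuts [10, 114, 123]
  WciX (AGGA, off=3): starts [14, 22, 61, 67, 79, 125] → cuts [17, 25, 64, 70, 82, 128]

All cut coordinates (distinct, sorted): [10, 17, 25, 32, 37, 48, 53, 64, 70, 79, 82, 114, 123, 128]

Fragment lengths:
  [0,10): 10 bp
  [10,17): 7 bp
  [17,25): 8 bp
  [25,32): 7 bp
  [32,37): 5 bp
  [37,48): 11 bp
  [48,53): 5 bp
  [53,64): 11 bp
  [64,70): 6 bp
  [70,79): 9 bp
  [79,82): 3 bp
  [82,114): 32 bp
  [114,123): 9 bp
  [123,128): 5 bp
  [128,134): 6 bp

[3,5,5,5,6,6,7,7,8,9,9,10,11,11,32]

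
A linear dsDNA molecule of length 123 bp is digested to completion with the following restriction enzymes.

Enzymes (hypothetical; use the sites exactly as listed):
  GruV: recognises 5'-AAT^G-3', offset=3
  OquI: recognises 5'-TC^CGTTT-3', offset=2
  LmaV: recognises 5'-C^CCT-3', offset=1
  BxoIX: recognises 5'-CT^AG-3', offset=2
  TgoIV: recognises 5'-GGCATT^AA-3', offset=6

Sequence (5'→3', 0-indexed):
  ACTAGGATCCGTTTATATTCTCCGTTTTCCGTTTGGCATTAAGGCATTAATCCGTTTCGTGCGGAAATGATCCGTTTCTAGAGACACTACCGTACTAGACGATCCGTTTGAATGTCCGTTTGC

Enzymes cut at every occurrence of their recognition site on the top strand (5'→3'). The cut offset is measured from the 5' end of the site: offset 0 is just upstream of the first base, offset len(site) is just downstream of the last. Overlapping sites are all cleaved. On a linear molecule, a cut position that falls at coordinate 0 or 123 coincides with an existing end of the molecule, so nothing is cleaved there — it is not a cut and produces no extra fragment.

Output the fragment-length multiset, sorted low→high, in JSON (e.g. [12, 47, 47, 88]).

[3,3,4,4,6,7,7,7,8,8,9,11,13,16,17]

Scan for sites:
  GruV AATG/3: at [65, 110] ⇒ [68, 113]
  OquI TCCGTTT/2: at [7, 20, 27, 50, 70, 102, 114] ⇒ [9, 22, 29, 52, 72, 104, 116]
  LmaV (CCCT, off=1): no sites
  BxoIX CTAG/2: at [1, 77, 94] ⇒ [3, 79, 96]
  TgoIV GGCATTAA/6: at [34, 42] ⇒ [40, 48]

Pooled cuts: [3, 9, 22, 29, 40, 48, 52, 68, 72, 79, 96, 104, 113, 116]

Fragment lengths:
  [0,3): 3 bp
  [3,9): 6 bp
  [9,22): 13 bp
  [22,29): 7 bp
  [29,40): 11 bp
  [40,48): 8 bp
  [48,52): 4 bp
  [52,68): 16 bp
  [68,72): 4 bp
  [72,79): 7 bp
  [79,96): 17 bp
  [96,104): 8 bp
  [104,113): 9 bp
  [113,116): 3 bp
  [116,123): 7 bp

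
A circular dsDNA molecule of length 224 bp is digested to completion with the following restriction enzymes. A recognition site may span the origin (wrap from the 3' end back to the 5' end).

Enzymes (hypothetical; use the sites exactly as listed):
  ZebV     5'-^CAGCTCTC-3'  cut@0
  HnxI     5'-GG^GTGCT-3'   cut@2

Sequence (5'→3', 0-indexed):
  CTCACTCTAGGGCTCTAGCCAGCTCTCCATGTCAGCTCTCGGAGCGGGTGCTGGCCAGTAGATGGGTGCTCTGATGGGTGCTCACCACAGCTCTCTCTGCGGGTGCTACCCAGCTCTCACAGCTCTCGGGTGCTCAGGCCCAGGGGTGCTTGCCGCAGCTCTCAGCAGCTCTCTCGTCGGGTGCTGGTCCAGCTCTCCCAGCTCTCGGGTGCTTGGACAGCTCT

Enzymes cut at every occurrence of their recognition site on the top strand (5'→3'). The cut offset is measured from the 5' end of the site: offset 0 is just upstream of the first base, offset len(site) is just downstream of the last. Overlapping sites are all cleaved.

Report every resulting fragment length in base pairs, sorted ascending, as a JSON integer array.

Per-enzyme occurrences:
  ZebV (CAGCTCTC, off=0): starts [19, 32, 87, 110, 119, 155, 165, 189, 198, 217] → cuts [19, 32, 87, 110, 119, 155, 165, 189, 198, 217]
  HnxI (GGGTGCT, off=2): starts [45, 63, 75, 100, 127, 143, 178, 206] → cuts [47, 65, 77, 102, 129, 145, 180, 208]

Pooled cuts: [19, 32, 47, 65, 77, 87, 102, 110, 119, 129, 145, 155, 165, 180, 189, 198, 208, 217]

Fragment lengths:
  19→32: 13 bp
  32→47: 15 bp
  47→65: 18 bp
  65→77: 12 bp
  77→87: 10 bp
  87→102: 15 bp
  102→110: 8 bp
  110→119: 9 bp
  119→129: 10 bp
  129→145: 16 bp
  145→155: 10 bp
  155→165: 10 bp
  165→180: 15 bp
  180→189: 9 bp
  189→198: 9 bp
  198→208: 10 bp
  208→217: 9 bp
  217→19 (wrap): 224-217+19 = 26 bp

[8,9,9,9,9,10,10,10,10,10,12,13,15,15,15,16,18,26]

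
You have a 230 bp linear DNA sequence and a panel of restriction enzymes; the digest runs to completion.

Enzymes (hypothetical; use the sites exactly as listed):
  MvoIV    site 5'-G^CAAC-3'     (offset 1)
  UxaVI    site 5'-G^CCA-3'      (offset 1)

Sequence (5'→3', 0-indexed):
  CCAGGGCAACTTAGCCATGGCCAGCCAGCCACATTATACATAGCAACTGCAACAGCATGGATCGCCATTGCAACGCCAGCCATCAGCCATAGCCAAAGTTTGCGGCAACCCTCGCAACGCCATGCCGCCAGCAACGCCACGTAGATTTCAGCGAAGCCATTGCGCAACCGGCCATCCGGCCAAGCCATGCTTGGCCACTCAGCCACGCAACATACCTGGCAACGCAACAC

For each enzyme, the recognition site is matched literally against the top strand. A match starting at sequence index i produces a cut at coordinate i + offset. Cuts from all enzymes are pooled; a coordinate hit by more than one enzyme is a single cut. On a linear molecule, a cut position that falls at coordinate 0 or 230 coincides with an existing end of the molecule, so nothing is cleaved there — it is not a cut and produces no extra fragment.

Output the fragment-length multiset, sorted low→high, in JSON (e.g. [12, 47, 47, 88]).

Site scan:
  MvoIV GCAAC/1: at [5, 42, 48, 69, 104, 113, 130, 163, 206, 218, 223] ⇒ [6, 43, 49, 70, 105, 114, 131, 164, 207, 219, 224]
  UxaVI GCCA/1: at [13, 19, 23, 27, 63, 74, 78, 85, 91, 118, 126, 135, 155, 170, 178, 183, 193, 201] ⇒ [14, 20, 24, 28, 64, 75, 79, 86, 92, 119, 127, 136, 156, 171, 179, 184, 194, 202]

All cut coordinates (distinct, sorted): [6, 14, 20, 24, 28, 43, 49, 64, 70, 75, 79, 86, 92, 105, 114, 119, 127, 131, 136, 156, 164, 171, 179, 184, 194, 202, 207, 219, 224]

Fragment lengths:
  [0,6): 6 bp
  [6,14): 8 bp
  [14,20): 6 bp
  [20,24): 4 bp
  [24,28): 4 bp
  [28,43): 15 bp
  [43,49): 6 bp
  [49,64): 15 bp
  [64,70): 6 bp
  [70,75): 5 bp
  [75,79): 4 bp
  [79,86): 7 bp
  [86,92): 6 bp
  [92,105): 13 bp
  [105,114): 9 bp
  [114,119): 5 bp
  [119,127): 8 bp
  [127,131): 4 bp
  [131,136): 5 bp
  [136,156): 20 bp
  [156,164): 8 bp
  [164,171): 7 bp
  [171,179): 8 bp
  [179,184): 5 bp
  [184,194): 10 bp
  [194,202): 8 bp
  [202,207): 5 bp
  [207,219): 12 bp
  [219,224): 5 bp
  [224,230): 6 bp

[4,4,4,4,5,5,5,5,5,5,6,6,6,6,6,6,7,7,8,8,8,8,8,9,10,12,13,15,15,20]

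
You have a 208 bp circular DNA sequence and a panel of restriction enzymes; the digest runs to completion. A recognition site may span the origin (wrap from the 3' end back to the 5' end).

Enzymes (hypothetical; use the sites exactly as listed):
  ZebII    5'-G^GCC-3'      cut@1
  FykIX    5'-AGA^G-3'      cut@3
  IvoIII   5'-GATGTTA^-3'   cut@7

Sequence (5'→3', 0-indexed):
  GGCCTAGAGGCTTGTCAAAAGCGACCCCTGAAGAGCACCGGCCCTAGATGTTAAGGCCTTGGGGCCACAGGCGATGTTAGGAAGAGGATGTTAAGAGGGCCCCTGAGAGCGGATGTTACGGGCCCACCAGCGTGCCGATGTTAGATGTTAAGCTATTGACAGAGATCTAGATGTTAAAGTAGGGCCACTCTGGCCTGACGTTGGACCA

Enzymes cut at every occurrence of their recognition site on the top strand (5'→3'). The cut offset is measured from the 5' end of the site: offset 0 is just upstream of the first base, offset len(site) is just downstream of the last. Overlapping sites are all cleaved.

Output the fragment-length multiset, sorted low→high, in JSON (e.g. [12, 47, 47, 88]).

Per-enzyme occurrences:
  ZebII GGCC/1: at [0, 39, 54, 62, 97, 120, 182, 191] ⇒ [1, 40, 55, 63, 98, 121, 183, 192]
  FykIX AGAG/3: at [5, 31, 82, 93, 105, 160] ⇒ [8, 34, 85, 96, 108, 163]
  IvoIII GATGTTA/7: at [46, 72, 86, 111, 136, 143, 169] ⇒ [53, 79, 93, 118, 143, 150, 176]

Pooled cuts: [1, 8, 34, 40, 53, 55, 63, 79, 85, 93, 96, 98, 108, 118, 121, 143, 150, 163, 176, 183, 192]

Fragment lengths:
  1→8: 7 bp
  8→34: 26 bp
  34→40: 6 bp
  40→53: 13 bp
  53→55: 2 bp
  55→63: 8 bp
  63→79: 16 bp
  79→85: 6 bp
  85→93: 8 bp
  93→96: 3 bp
  96→98: 2 bp
  98→108: 10 bp
  108→118: 10 bp
  118→121: 3 bp
  121→143: 22 bp
  143→150: 7 bp
  150→163: 13 bp
  163→176: 13 bp
  176→183: 7 bp
  183→192: 9 bp
  192→1 (wrap): 208-192+1 = 17 bp

[2,2,3,3,6,6,7,7,7,8,8,9,10,10,13,13,13,16,17,22,26]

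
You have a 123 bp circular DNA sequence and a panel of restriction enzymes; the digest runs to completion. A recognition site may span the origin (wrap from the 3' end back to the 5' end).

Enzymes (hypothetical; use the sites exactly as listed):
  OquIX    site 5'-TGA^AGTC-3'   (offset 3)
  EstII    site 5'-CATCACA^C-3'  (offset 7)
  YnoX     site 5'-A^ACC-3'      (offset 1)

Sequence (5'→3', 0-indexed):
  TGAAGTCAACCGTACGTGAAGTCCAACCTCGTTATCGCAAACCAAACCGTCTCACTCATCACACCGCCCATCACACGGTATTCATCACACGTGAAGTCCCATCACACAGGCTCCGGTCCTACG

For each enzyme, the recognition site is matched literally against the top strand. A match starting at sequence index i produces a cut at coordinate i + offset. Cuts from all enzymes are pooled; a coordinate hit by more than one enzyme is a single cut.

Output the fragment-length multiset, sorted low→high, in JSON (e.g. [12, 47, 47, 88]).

[5,5,5,6,11,12,12,14,15,18,20]

Site scan:
  OquIX (TGAAGTC, off=3): starts [0, 16, 91] → cuts [3, 19, 94]
  EstII (CATCACAC, off=7): starts [56, 68, 82, 99] → cuts [63, 75, 89, 106]
  YnoX (AACC, off=1): starts [7, 24, 39, 44] → cuts [8, 25, 40, 45]

All cut coordinates (distinct, sorted): [3, 8, 19, 25, 40, 45, 63, 75, 89, 94, 106]

Fragments:
  3→8: 5 bp
  8→19: 11 bp
  19→25: 6 bp
  25→40: 15 bp
  40→45: 5 bp
  45→63: 18 bp
  63→75: 12 bp
  75→89: 14 bp
  89→94: 5 bp
  94→106: 12 bp
  106→3 (wrap): 123-106+3 = 20 bp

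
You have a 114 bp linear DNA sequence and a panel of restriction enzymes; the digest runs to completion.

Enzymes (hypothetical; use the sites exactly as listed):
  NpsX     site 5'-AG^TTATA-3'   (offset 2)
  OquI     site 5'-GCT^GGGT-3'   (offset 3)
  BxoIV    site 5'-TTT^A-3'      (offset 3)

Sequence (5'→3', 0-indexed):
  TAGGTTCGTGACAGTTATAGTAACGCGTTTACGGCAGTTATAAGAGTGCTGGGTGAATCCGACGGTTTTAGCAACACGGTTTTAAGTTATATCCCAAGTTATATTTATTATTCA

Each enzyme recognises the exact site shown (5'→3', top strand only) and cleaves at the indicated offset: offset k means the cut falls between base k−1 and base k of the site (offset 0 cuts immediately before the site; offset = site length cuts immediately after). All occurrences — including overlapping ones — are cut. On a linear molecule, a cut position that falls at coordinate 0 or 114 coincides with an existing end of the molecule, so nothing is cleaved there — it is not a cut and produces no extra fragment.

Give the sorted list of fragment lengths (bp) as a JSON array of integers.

[3,7,8,8,12,13,14,14,16,19]

Per-enzyme occurrences:
  NpsX AGTTATA/2: at [12, 35, 84, 96] ⇒ [14, 37, 86, 98]
  OquI GCTGGGT/3: at [47] ⇒ [50]
  BxoIV TTTA/3: at [27, 66, 80, 103] ⇒ [30, 69, 83, 106]

All cut coordinates (distinct, sorted): [14, 30, 37, 50, 69, 83, 86, 98, 106]

Fragment lengths:
  [0,14): 14 bp
  [14,30): 16 bp
  [30,37): 7 bp
  [37,50): 13 bp
  [50,69): 19 bp
  [69,83): 14 bp
  [83,86): 3 bp
  [86,98): 12 bp
  [98,106): 8 bp
  [106,114): 8 bp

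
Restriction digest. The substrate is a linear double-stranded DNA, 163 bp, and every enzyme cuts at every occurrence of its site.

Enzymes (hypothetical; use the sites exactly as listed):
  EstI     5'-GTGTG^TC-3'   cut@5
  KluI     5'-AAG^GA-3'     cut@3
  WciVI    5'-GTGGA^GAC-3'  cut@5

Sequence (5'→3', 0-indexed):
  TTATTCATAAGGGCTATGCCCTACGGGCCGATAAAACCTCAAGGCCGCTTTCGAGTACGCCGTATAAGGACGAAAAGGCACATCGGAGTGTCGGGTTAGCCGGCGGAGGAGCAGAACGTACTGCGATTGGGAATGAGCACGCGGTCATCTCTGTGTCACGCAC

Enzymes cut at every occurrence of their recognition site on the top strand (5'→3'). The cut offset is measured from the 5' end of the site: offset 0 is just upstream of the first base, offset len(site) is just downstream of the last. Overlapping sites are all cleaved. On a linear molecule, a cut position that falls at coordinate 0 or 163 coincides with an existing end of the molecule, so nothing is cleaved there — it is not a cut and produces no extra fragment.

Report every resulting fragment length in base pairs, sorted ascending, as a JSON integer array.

[68,95]

Site scan:
  EstI (GTGTGTC, off=5): no sites
  KluI AAGGA/3: at [65] ⇒ [68]
  WciVI (GTGGAGAC, off=5): no sites

All cut coordinates (distinct, sorted): [68]

Fragments:
  [0,68): 68 bp
  [68,163): 95 bp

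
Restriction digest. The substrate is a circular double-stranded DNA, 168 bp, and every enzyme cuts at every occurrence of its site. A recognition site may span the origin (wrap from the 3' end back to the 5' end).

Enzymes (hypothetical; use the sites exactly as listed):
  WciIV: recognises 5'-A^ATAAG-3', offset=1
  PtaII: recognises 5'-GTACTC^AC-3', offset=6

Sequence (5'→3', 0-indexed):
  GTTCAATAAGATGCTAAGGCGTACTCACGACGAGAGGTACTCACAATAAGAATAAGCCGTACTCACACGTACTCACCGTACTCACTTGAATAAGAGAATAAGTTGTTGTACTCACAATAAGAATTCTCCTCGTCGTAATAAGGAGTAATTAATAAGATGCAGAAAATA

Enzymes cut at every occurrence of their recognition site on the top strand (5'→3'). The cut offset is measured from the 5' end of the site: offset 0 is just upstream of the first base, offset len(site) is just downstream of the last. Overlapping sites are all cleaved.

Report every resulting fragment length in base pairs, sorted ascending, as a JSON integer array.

Per-enzyme occurrences:
  WciIV AATAAG/1: at [4, 44, 50, 88, 96, 115, 136, 150] ⇒ [5, 45, 51, 89, 97, 116, 137, 151]
  PtaII GTACTCAC/6: at [20, 36, 58, 68, 77, 107] ⇒ [26, 42, 64, 74, 83, 113]

All cut coordinates (distinct, sorted): [5, 26, 42, 45, 51, 64, 74, 83, 89, 97, 113, 116, 137, 151]

Fragments:
  5→26: 21 bp
  26→42: 16 bp
  42→45: 3 bp
  45→51: 6 bp
  51→64: 13 bp
  64→74: 10 bp
  74→83: 9 bp
  83→89: 6 bp
  89→97: 8 bp
  97→113: 16 bp
  113→116: 3 bp
  116→137: 21 bp
  137→151: 14 bp
  151→5 (wrap): 168-151+5 = 22 bp

[3,3,6,6,8,9,10,13,14,16,16,21,21,22]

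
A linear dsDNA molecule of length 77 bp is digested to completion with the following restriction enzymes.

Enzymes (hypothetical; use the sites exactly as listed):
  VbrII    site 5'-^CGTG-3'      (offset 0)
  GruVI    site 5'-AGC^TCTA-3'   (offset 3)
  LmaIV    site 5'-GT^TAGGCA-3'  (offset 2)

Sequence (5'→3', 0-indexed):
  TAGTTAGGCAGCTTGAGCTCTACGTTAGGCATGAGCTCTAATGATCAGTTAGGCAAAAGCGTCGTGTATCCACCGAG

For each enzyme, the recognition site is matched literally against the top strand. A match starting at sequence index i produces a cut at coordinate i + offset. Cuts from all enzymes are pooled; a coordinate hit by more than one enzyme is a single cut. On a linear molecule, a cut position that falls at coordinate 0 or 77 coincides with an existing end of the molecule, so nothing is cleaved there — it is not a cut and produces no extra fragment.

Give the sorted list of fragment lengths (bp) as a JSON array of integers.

[4,7,11,13,13,14,15]

Per-enzyme occurrences:
  VbrII (CGTG, off=0): starts [62] → cuts [62]
  GruVI (AGCTCTA, off=3): starts [15, 33] → cuts [18, 36]
  LmaIV (GTTAGGCA, off=2): starts [2, 23, 47] → cuts [4, 25, 49]

All cut coordinates (distinct, sorted): [4, 18, 25, 36, 49, 62]

Fragments:
  [0,4): 4 bp
  [4,18): 14 bp
  [18,25): 7 bp
  [25,36): 11 bp
  [36,49): 13 bp
  [49,62): 13 bp
  [62,77): 15 bp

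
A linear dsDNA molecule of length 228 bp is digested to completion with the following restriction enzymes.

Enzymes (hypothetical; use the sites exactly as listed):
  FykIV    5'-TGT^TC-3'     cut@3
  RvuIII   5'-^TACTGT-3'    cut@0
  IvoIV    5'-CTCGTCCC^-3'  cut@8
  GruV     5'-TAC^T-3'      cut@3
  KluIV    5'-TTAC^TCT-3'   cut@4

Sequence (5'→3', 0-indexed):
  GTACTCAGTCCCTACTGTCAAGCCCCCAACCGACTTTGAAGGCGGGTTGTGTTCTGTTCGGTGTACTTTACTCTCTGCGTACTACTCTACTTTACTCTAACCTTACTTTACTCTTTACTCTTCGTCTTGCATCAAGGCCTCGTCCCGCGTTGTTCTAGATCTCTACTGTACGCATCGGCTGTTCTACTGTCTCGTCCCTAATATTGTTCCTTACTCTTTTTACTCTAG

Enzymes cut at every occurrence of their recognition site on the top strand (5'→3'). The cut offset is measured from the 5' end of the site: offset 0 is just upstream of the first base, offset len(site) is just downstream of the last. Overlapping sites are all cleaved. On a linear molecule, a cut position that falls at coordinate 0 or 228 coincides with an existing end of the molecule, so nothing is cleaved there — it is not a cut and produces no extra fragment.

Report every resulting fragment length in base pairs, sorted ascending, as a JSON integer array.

Scan for sites:
  FykIV TGTTC/3: at [49, 54, 150, 179, 204] ⇒ [52, 57, 153, 182, 207]
  RvuIII TACTGT/0: at [12, 163, 184] ⇒ [12, 163, 184]
  IvoIV CTCGTCCC/8: at [138, 190] ⇒ [146, 198]
  GruV TACT/3: at [1, 12, 63, 68, 79, 82, 87, 92, 103, 108, 115, 163, 184, 211, 220] ⇒ [4, 15, 66, 71, 82, 85, 90, 95, 106, 111, 118, 166, 187, 214, 223]
  KluIV TTACTCT/4: at [67, 91, 107, 114, 210, 219] ⇒ [71, 95, 111, 118, 214, 223]

All cut coordinates (distinct, sorted): [4, 12, 15, 52, 57, 66, 71, 82, 85, 90, 95, 106, 111, 118, 146, 153, 163, 166, 182, 184, 187, 198, 207, 214, 223]

Fragment lengths:
  [0,4): 4 bp
  [4,12): 8 bp
  [12,15): 3 bp
  [15,52): 37 bp
  [52,57): 5 bp
  [57,66): 9 bp
  [66,71): 5 bp
  [71,82): 11 bp
  [82,85): 3 bp
  [85,90): 5 bp
  [90,95): 5 bp
  [95,106): 11 bp
  [106,111): 5 bp
  [111,118): 7 bp
  [118,146): 28 bp
  [146,153): 7 bp
  [153,163): 10 bp
  [163,166): 3 bp
  [166,182): 16 bp
  [182,184): 2 bp
  [184,187): 3 bp
  [187,198): 11 bp
  [198,207): 9 bp
  [207,214): 7 bp
  [214,223): 9 bp
  [223,228): 5 bp

[2,3,3,3,3,4,5,5,5,5,5,5,7,7,7,8,9,9,9,10,11,11,11,16,28,37]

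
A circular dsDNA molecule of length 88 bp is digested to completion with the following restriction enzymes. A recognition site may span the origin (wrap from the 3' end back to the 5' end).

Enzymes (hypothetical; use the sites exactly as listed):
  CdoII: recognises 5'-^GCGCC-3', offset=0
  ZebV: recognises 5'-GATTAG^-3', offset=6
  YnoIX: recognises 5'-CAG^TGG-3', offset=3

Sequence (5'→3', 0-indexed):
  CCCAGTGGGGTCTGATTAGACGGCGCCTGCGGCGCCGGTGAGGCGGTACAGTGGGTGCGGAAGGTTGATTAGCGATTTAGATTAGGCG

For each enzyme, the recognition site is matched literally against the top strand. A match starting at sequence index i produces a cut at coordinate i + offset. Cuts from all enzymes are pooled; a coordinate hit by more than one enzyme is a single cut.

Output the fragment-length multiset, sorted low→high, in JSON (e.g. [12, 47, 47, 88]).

Scan for sites:
  CdoII GCGCC/0: at [22, 31, 85] ⇒ [22, 31, 85]
  ZebV GATTAG/6: at [13, 66, 79] ⇒ [19, 72, 85]
  YnoIX CAGTGG/3: at [2, 48] ⇒ [5, 51]

Pooled cuts: [5, 19, 22, 31, 51, 72, 85]

Fragments:
  5→19: 14 bp
  19→22: 3 bp
  22→31: 9 bp
  31→51: 20 bp
  51→72: 21 bp
  72→85: 13 bp
  85→5 (wrap): 88-85+5 = 8 bp

[3,8,9,13,14,20,21]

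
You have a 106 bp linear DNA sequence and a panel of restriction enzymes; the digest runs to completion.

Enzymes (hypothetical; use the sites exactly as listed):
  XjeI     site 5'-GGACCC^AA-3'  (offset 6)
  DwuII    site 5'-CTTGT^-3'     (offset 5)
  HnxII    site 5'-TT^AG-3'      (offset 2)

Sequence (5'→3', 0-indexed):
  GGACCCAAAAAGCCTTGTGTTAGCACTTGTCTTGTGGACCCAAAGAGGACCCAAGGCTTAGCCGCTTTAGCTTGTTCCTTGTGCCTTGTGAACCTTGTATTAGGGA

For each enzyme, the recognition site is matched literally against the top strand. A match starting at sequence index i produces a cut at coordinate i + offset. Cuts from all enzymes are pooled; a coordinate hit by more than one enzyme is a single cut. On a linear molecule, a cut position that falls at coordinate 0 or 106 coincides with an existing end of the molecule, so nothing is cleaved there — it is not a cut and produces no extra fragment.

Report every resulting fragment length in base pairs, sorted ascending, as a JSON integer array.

[3,3,5,5,6,6,7,7,7,7,9,9,9,11,12]

Site scan:
  XjeI (GGACCCAA, off=6): starts [0, 35, 46] → cuts [6, 41, 52]
  DwuII (CTTGT, off=5): starts [13, 25, 30, 70, 77, 84, 93] → cuts [18, 30, 35, 75, 82, 89, 98]
  HnxII (TTAG, off=2): starts [19, 57, 66, 99] → cuts [21, 59, 68, 101]

Pooled cuts: [6, 18, 21, 30, 35, 41, 52, 59, 68, 75, 82, 89, 98, 101]

Fragment lengths:
  [0,6): 6 bp
  [6,18): 12 bp
  [18,21): 3 bp
  [21,30): 9 bp
  [30,35): 5 bp
  [35,41): 6 bp
  [41,52): 11 bp
  [52,59): 7 bp
  [59,68): 9 bp
  [68,75): 7 bp
  [75,82): 7 bp
  [82,89): 7 bp
  [89,98): 9 bp
  [98,101): 3 bp
  [101,106): 5 bp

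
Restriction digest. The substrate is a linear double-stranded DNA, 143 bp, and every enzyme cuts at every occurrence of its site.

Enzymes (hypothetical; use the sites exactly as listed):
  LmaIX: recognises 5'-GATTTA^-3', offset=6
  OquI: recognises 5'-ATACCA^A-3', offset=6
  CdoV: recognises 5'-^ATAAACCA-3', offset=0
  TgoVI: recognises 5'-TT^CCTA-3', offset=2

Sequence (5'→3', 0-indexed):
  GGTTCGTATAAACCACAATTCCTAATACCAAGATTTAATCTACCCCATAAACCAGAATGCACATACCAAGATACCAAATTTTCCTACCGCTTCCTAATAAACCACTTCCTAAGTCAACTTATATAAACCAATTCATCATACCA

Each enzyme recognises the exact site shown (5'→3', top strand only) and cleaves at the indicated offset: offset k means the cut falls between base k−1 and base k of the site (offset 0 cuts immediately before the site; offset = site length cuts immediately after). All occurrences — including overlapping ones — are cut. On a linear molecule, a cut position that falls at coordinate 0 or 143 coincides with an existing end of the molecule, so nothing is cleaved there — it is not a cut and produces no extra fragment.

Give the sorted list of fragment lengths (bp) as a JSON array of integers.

Site scan:
  LmaIX GATTTA/6: at [31] ⇒ [37]
  OquI ATACCAA/6: at [24, 62, 70] ⇒ [30, 68, 76]
  CdoV ATAAACCA/0: at [7, 46, 96, 122] ⇒ [7, 46, 96, 122]
  TgoVI TTCCTA/2: at [18, 80, 90, 105] ⇒ [20, 82, 92, 107]

All cut coordinates (distinct, sorted): [7, 20, 30, 37, 46, 68, 76, 82, 92, 96, 107, 122]

Fragment lengths:
  [0,7): 7 bp
  [7,20): 13 bp
  [20,30): 10 bp
  [30,37): 7 bp
  [37,46): 9 bp
  [46,68): 22 bp
  [68,76): 8 bp
  [76,82): 6 bp
  [82,92): 10 bp
  [92,96): 4 bp
  [96,107): 11 bp
  [107,122): 15 bp
  [122,143): 21 bp

[4,6,7,7,8,9,10,10,11,13,15,21,22]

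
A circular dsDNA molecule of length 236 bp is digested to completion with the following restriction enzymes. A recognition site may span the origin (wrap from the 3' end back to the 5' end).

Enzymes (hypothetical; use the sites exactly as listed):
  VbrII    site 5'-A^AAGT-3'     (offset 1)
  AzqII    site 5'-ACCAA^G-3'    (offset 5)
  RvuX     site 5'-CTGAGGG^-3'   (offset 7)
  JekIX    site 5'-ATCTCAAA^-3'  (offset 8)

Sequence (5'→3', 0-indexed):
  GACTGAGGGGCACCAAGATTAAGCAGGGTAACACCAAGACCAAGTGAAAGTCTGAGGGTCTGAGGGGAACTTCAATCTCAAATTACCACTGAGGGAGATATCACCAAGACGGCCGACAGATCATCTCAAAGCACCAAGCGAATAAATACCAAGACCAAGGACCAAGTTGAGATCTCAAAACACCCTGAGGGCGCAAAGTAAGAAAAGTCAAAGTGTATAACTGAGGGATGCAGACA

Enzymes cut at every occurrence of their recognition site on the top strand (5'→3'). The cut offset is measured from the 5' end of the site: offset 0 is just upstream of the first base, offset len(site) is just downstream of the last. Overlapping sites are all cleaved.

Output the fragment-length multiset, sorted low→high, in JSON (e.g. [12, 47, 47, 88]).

[4,4,6,6,6,7,7,7,8,9,11,12,12,13,14,15,16,17,18,21,23]

Per-enzyme occurrences:
  VbrII AAAGT/1: at [46, 194, 203, 209] ⇒ [47, 195, 204, 210]
  AzqII ACCAAG/5: at [11, 32, 38, 102, 132, 147, 153, 160] ⇒ [16, 37, 43, 107, 137, 152, 158, 165]
  RvuX CTGAGGG/7: at [2, 51, 59, 88, 184, 220] ⇒ [9, 58, 66, 95, 191, 227]
  JekIX ATCTCAAA/8: at [74, 122, 171] ⇒ [82, 130, 179]

All cut coordinates (distinct, sorted): [9, 16, 37, 43, 47, 58, 66, 82, 95, 107, 130, 137, 152, 158, 165, 179, 191, 195, 204, 210, 227]

Fragment lengths:
  9→16: 7 bp
  16→37: 21 bp
  37→43: 6 bp
  43→47: 4 bp
  47→58: 11 bp
  58→66: 8 bp
  66→82: 16 bp
  82→95: 13 bp
  95→107: 12 bp
  107→130: 23 bp
  130→137: 7 bp
  137→152: 15 bp
  152→158: 6 bp
  158→165: 7 bp
  165→179: 14 bp
  179→191: 12 bp
  191→195: 4 bp
  195→204: 9 bp
  204→210: 6 bp
  210→227: 17 bp
  227→9 (wrap): 236-227+9 = 18 bp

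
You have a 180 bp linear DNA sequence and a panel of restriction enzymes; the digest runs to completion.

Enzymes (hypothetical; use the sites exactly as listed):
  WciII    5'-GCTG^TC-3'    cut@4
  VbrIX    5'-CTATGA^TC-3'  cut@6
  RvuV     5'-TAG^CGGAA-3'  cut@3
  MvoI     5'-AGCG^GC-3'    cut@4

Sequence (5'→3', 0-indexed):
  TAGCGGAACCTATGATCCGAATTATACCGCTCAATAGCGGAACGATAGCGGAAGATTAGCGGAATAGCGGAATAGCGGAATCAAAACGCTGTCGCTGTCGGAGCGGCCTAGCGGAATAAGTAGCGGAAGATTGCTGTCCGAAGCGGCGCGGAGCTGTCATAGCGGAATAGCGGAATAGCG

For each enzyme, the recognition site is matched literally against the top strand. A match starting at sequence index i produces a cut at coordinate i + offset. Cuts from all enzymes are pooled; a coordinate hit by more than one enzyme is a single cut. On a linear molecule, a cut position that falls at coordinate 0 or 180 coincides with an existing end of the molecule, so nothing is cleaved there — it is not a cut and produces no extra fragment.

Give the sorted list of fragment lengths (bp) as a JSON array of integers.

[3,6,6,6,8,8,8,8,9,10,11,11,11,12,12,13,16,22]

Site scan:
  WciII (GCTGTC, off=4): starts [87, 93, 132, 152] → cuts [91, 97, 136, 156]
  VbrIX (CTATGATC, off=6): starts [9] → cuts [15]
  RvuV (TAGCGGAA, off=3): starts [0, 34, 45, 56, 64, 72, 108, 120, 159, 167] → cuts [3, 37, 48, 59, 67, 75, 111, 123, 162, 170]
  MvoI (AGCGGC, off=4): starts [101, 141] → cuts [105, 145]

Pooled cuts: [3, 15, 37, 48, 59, 67, 75, 91, 97, 105, 111, 123, 136, 145, 156, 162, 170]

Fragment lengths:
  [0,3): 3 bp
  [3,15): 12 bp
  [15,37): 22 bp
  [37,48): 11 bp
  [48,59): 11 bp
  [59,67): 8 bp
  [67,75): 8 bp
  [75,91): 16 bp
  [91,97): 6 bp
  [97,105): 8 bp
  [105,111): 6 bp
  [111,123): 12 bp
  [123,136): 13 bp
  [136,145): 9 bp
  [145,156): 11 bp
  [156,162): 6 bp
  [162,170): 8 bp
  [170,180): 10 bp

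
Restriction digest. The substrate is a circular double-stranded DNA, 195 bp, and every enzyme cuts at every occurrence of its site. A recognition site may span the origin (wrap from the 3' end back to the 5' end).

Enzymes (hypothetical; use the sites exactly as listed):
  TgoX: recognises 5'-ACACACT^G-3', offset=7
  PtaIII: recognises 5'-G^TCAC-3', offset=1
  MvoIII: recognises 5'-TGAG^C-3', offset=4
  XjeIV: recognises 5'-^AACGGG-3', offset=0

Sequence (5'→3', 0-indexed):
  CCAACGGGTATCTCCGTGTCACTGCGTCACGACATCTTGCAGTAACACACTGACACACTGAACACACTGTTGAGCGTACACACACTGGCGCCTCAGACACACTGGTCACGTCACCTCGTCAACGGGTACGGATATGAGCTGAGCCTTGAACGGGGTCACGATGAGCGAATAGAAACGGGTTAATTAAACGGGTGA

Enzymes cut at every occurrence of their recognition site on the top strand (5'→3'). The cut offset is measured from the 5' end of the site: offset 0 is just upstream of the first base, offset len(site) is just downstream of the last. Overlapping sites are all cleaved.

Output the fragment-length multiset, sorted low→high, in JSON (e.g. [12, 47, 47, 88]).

[2,5,5,5,6,7,8,8,8,9,10,10,11,12,13,16,17,18,25]

Site scan:
  TgoX ACACACTG/7: at [44, 52, 61, 79, 96] ⇒ [51, 59, 68, 86, 103]
  PtaIII GTCAC/1: at [17, 25, 104, 109, 154] ⇒ [18, 26, 105, 110, 155]
  MvoIII TGAGC/4: at [70, 134, 139, 161] ⇒ [74, 138, 143, 165]
  XjeIV AACGGG/0: at [2, 120, 148, 173, 186] ⇒ [2, 120, 148, 173, 186]

Pooled cuts: [2, 18, 26, 51, 59, 68, 74, 86, 103, 105, 110, 120, 138, 143, 148, 155, 165, 173, 186]

Fragments:
  2→18: 16 bp
  18→26: 8 bp
  26→51: 25 bp
  51→59: 8 bp
  59→68: 9 bp
  68→74: 6 bp
  74→86: 12 bp
  86→103: 17 bp
  103→105: 2 bp
  105→110: 5 bp
  110→120: 10 bp
  120→138: 18 bp
  138→143: 5 bp
  143→148: 5 bp
  148→155: 7 bp
  155→165: 10 bp
  165→173: 8 bp
  173→186: 13 bp
  186→2 (wrap): 195-186+2 = 11 bp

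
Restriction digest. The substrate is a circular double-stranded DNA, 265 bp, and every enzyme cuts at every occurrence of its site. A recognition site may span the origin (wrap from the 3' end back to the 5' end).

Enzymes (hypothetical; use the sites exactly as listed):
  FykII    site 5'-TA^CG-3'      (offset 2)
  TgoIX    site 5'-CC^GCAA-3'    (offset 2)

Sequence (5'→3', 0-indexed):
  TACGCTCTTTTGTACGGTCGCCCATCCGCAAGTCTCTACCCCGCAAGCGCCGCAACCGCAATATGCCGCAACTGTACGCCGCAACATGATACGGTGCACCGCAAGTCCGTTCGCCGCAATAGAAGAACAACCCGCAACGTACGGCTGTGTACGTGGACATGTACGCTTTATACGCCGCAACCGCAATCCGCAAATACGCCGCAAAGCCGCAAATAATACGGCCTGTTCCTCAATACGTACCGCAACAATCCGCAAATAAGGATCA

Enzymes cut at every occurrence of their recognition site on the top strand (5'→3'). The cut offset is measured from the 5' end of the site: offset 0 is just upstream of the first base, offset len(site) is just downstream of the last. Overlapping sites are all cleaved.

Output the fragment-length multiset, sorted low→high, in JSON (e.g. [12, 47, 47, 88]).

[4,4,4,6,6,6,7,7,8,8,9,9,9,9,10,10,10,10,11,12,12,13,15,15,16,17,18]

Scan for sites:
  FykII TACG/2: at [0, 12, 74, 89, 139, 149, 161, 170, 194, 216, 233] ⇒ [2, 14, 76, 91, 141, 151, 163, 172, 196, 218, 235]
  TgoIX CCGCAA/2: at [25, 40, 49, 55, 65, 78, 98, 113, 131, 174, 180, 187, 198, 206, 239, 249] ⇒ [27, 42, 51, 57, 67, 80, 100, 115, 133, 176, 182, 189, 200, 208, 241, 251]

All cut coordinates (distinct, sorted): [2, 14, 27, 42, 51, 57, 67, 76, 80, 91, 100, 115, 133, 141, 151, 163, 172, 176, 182, 189, 196, 200, 208, 218, 235, 241, 251]

Fragments:
  2→14: 12 bp
  14→27: 13 bp
  27→42: 15 bp
  42→51: 9 bp
  51→57: 6 bp
  57→67: 10 bp
  67→76: 9 bp
  76→80: 4 bp
  80→91: 11 bp
  91→100: 9 bp
  100→115: 15 bp
  115→133: 18 bp
  133→141: 8 bp
  141→151: 10 bp
  151→163: 12 bp
  163→172: 9 bp
  172→176: 4 bp
  176→182: 6 bp
  182→189: 7 bp
  189→196: 7 bp
  196→200: 4 bp
  200→208: 8 bp
  208→218: 10 bp
  218→235: 17 bp
  235→241: 6 bp
  241→251: 10 bp
  251→2 (wrap): 265-251+2 = 16 bp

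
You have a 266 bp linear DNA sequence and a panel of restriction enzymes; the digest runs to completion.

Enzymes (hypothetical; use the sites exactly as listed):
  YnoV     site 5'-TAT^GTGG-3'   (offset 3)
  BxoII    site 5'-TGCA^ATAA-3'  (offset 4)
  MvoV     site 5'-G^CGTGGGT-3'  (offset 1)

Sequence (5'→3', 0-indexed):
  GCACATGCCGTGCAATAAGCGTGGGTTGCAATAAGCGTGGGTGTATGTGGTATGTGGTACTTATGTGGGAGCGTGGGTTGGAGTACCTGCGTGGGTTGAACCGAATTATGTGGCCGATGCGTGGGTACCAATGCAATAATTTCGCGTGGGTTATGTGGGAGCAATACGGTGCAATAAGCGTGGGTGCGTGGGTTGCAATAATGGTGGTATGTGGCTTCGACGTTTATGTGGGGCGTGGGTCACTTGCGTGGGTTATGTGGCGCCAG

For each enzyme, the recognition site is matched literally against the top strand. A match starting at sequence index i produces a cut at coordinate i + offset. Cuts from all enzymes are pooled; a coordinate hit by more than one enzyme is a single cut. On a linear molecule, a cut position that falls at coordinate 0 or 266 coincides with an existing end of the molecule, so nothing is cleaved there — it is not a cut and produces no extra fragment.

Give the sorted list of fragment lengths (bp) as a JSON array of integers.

[5,5,5,6,7,7,8,9,10,10,10,10,11,11,11,11,13,13,14,16,17,18,19,20]

Scan for sites:
  YnoV TATGTGG/3: at [43, 50, 61, 106, 151, 207, 224, 253] ⇒ [46, 53, 64, 109, 154, 210, 227, 256]
  BxoII TGCAATAA/4: at [10, 26, 131, 169, 193] ⇒ [14, 30, 135, 173, 197]
  MvoV GCGTGGGT/1: at [18, 34, 70, 88, 118, 143, 177, 185, 232, 245] ⇒ [19, 35, 71, 89, 119, 144, 178, 186, 233, 246]

Pooled cuts: [14, 19, 30, 35, 46, 53, 64, 71, 89, 109, 119, 135, 144, 154, 173, 178, 186, 197, 210, 227, 233, 246, 256]

Fragment lengths:
  [0,14): 14 bp
  [14,19): 5 bp
  [19,30): 11 bp
  [30,35): 5 bp
  [35,46): 11 bp
  [46,53): 7 bp
  [53,64): 11 bp
  [64,71): 7 bp
  [71,89): 18 bp
  [89,109): 20 bp
  [109,119): 10 bp
  [119,135): 16 bp
  [135,144): 9 bp
  [144,154): 10 bp
  [154,173): 19 bp
  [173,178): 5 bp
  [178,186): 8 bp
  [186,197): 11 bp
  [197,210): 13 bp
  [210,227): 17 bp
  [227,233): 6 bp
  [233,246): 13 bp
  [246,256): 10 bp
  [256,266): 10 bp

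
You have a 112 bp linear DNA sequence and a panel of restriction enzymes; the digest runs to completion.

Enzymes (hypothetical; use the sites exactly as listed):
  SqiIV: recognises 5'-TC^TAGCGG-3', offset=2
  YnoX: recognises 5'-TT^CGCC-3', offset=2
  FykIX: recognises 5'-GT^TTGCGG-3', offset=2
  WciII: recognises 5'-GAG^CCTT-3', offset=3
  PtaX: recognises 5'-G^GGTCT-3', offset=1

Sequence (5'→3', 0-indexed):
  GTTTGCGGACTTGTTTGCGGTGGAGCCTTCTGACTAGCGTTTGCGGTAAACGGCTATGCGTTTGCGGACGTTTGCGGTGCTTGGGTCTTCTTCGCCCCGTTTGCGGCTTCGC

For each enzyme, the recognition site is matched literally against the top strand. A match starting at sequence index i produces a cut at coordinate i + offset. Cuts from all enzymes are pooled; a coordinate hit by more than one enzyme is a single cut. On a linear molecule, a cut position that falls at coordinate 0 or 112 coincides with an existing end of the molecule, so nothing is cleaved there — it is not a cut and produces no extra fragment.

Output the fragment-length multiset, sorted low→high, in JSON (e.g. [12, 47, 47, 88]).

[2,8,9,10,11,12,12,12,15,21]

Scan for sites:
  SqiIV (TCTAGCGG, off=2): no sites
  YnoX TTCGCC/2: at [90] ⇒ [92]
  FykIX GTTTGCGG/2: at [0, 12, 38, 59, 69, 98] ⇒ [2, 14, 40, 61, 71, 100]
  WciII GAGCCTT/3: at [22] ⇒ [25]
  PtaX GGGTCT/1: at [82] ⇒ [83]

Pooled cuts: [2, 14, 25, 40, 61, 71, 83, 92, 100]

Fragments:
  [0,2): 2 bp
  [2,14): 12 bp
  [14,25): 11 bp
  [25,40): 15 bp
  [40,61): 21 bp
  [61,71): 10 bp
  [71,83): 12 bp
  [83,92): 9 bp
  [92,100): 8 bp
  [100,112): 12 bp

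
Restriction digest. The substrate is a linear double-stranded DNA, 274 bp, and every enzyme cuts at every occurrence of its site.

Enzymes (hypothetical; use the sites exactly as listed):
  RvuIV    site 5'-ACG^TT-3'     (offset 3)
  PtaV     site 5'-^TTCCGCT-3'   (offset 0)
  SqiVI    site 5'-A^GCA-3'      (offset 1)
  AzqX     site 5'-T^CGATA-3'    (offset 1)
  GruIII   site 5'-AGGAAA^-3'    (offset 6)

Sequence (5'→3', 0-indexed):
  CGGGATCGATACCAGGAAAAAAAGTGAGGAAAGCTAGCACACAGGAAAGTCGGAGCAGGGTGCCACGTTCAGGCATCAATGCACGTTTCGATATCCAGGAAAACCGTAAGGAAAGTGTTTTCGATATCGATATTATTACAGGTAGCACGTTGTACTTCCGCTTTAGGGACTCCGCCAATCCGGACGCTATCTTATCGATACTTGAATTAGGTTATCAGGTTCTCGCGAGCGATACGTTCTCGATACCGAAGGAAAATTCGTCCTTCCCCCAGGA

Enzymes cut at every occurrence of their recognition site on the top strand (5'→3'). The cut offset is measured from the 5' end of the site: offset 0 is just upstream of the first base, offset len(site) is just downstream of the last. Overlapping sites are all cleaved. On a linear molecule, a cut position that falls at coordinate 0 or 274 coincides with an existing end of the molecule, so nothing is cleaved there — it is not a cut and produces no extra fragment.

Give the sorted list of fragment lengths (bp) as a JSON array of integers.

Site scan:
  RvuIV ACGTT/3: at [64, 82, 146, 233] ⇒ [67, 85, 149, 236]
  PtaV TTCCGCT/0: at [155] ⇒ [155]
  SqiVI AGCA/1: at [35, 53, 143] ⇒ [36, 54, 144]
  AzqX TCGATA/1: at [5, 87, 120, 126, 194, 239] ⇒ [6, 88, 121, 127, 195, 240]
  GruIII AGGAAA/6: at [13, 26, 42, 96, 108, 249] ⇒ [19, 32, 48, 102, 114, 255]

All cut coordinates (distinct, sorted): [6, 19, 32, 36, 48, 54, 67, 85, 88, 102, 114, 121, 127, 144, 149, 155, 195, 236, 240, 255]

Fragments:
  [0,6): 6 bp
  [6,19): 13 bp
  [19,32): 13 bp
  [32,36): 4 bp
  [36,48): 12 bp
  [48,54): 6 bp
  [54,67): 13 bp
  [67,85): 18 bp
  [85,88): 3 bp
  [88,102): 14 bp
  [102,114): 12 bp
  [114,121): 7 bp
  [121,127): 6 bp
  [127,144): 17 bp
  [144,149): 5 bp
  [149,155): 6 bp
  [155,195): 40 bp
  [195,236): 41 bp
  [236,240): 4 bp
  [240,255): 15 bp
  [255,274): 19 bp

[3,4,4,5,6,6,6,6,7,12,12,13,13,13,14,15,17,18,19,40,41]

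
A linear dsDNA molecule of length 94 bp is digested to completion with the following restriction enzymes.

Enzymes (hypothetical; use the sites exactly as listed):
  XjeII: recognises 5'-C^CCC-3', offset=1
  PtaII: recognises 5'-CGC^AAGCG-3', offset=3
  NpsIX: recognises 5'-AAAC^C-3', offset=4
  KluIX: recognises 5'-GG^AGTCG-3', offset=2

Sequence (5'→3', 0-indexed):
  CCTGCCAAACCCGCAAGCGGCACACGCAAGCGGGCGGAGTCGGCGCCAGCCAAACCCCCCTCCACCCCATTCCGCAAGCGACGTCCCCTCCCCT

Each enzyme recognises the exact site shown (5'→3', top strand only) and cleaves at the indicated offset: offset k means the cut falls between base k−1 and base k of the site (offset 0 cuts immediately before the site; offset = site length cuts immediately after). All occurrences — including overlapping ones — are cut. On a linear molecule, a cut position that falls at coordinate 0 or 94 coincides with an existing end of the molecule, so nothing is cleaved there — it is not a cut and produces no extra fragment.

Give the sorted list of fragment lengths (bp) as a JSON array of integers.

Scan for sites:
  XjeII CCCC/1: at [54, 55, 56, 64, 84, 89] ⇒ [55, 56, 57, 65, 85, 90]
  PtaII CGCAAGCG/3: at [11, 24, 72] ⇒ [14, 27, 75]
  NpsIX AAACC/4: at [6, 51] ⇒ [10, 55]
  KluIX GGAGTCG/2: at [35] ⇒ [37]

Pooled cuts: [10, 14, 27, 37, 55, 56, 57, 65, 75, 85, 90]

Fragments:
  [0,10): 10 bp
  [10,14): 4 bp
  [14,27): 13 bp
  [27,37): 10 bp
  [37,55): 18 bp
  [55,56): 1 bp
  [56,57): 1 bp
  [57,65): 8 bp
  [65,75): 10 bp
  [75,85): 10 bp
  [85,90): 5 bp
  [90,94): 4 bp

[1,1,4,4,5,8,10,10,10,10,13,18]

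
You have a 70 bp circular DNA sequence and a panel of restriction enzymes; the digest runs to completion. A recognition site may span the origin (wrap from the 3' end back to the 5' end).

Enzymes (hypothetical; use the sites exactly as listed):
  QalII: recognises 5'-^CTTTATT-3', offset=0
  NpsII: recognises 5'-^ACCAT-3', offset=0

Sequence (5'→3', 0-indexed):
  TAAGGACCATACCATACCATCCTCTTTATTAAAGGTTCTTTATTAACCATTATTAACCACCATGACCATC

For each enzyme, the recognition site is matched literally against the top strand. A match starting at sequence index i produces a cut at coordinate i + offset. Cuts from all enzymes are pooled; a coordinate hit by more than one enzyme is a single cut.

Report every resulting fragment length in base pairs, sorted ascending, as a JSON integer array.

Site scan:
  QalII (CTTTATT, off=0): starts [23, 37] → cuts [23, 37]
  NpsII (ACCAT, off=0): starts [5, 10, 15, 45, 58, 64] → cuts [5, 10, 15, 45, 58, 64]

All cut coordinates (distinct, sorted): [5, 10, 15, 23, 37, 45, 58, 64]

Fragment lengths:
  5→10: 5 bp
  10→15: 5 bp
  15→23: 8 bp
  23→37: 14 bp
  37→45: 8 bp
  45→58: 13 bp
  58→64: 6 bp
  64→5 (wrap): 70-64+5 = 11 bp

[5,5,6,8,8,11,13,14]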